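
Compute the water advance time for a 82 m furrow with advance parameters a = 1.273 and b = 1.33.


t = (L/a)^(1/b)
t = (82/1.273)^(1/1.33)
t = 64.414768^(1/1.33)

22.9160 min


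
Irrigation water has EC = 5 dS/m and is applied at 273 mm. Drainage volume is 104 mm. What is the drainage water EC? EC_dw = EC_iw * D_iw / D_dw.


EC_dw = EC_iw * D_iw / D_dw
EC_dw = 5 * 273 / 104
EC_dw = 1365 / 104

13.1250 dS/m


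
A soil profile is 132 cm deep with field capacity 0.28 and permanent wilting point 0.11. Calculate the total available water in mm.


AWC = (FC - PWP) * d * 10
AWC = (0.28 - 0.11) * 132 * 10
AWC = 0.1700 * 132 * 10

224.4000 mm


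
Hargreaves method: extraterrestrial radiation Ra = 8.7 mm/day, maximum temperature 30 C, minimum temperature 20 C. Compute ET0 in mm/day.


Tmean = (Tmax + Tmin)/2 = (30 + 20)/2 = 25.0
ET0 = 0.0023 * 8.7 * (25.0 + 17.8) * sqrt(30 - 20)
ET0 = 0.0023 * 8.7 * 42.8 * 3.162278

2.7083 mm/day


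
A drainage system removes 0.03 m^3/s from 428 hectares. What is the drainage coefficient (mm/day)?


DC = Q * 86400 / (A * 10000) * 1000
DC = 0.03 * 86400 / (428 * 10000) * 1000
DC = 2592000.0000 / 4280000

0.6056 mm/day


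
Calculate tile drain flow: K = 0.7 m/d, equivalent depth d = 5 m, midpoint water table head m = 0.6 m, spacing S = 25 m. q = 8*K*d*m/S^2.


q = 8*K*d*m/S^2
q = 8*0.7*5*0.6/25^2
q = 16.8000 / 625

0.0269 m/d


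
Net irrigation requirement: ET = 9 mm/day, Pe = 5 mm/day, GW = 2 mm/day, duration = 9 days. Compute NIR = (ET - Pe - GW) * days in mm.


Daily deficit = ET - Pe - GW = 9 - 5 - 2 = 2 mm/day
NIR = 2 * 9 = 18 mm

18.0000 mm


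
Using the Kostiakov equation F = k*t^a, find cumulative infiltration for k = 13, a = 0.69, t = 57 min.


F = k * t^a = 13 * 57^0.69
F = 13 * 16.276224

211.5909 mm


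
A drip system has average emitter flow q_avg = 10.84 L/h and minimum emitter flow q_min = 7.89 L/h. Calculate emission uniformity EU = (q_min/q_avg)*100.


EU = (q_min/q_avg)*100 = (7.89/10.84)*100 = 72.7860%

72.7860 %


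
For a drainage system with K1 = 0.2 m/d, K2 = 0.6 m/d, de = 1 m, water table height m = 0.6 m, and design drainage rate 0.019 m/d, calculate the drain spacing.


S^2 = 8*K2*de*m/q + 4*K1*m^2/q
S^2 = 8*0.6*1*0.6/0.019 + 4*0.2*0.6^2/0.019
S = sqrt(166.7368)

12.9127 m


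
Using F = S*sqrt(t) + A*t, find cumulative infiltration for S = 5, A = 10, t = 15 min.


F = S*sqrt(t) + A*t
F = 5*sqrt(15) + 10*15
F = 5*3.872983 + 150

169.3649 mm


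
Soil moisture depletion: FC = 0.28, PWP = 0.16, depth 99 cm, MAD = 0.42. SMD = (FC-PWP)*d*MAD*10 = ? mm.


SMD = (FC - PWP) * d * MAD * 10
SMD = (0.28 - 0.16) * 99 * 0.42 * 10
SMD = 0.1200 * 99 * 0.42 * 10

49.8960 mm


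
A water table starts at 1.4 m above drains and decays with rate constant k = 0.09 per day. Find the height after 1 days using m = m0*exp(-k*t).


m = m0 * exp(-k*t)
m = 1.4 * exp(-0.09 * 1)
m = 1.4 * exp(-0.0900)

1.2795 m


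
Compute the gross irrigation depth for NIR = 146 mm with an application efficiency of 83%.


Ea = 83% = 0.83
GID = NIR / Ea = 146 / 0.83 = 175.9036 mm

175.9036 mm


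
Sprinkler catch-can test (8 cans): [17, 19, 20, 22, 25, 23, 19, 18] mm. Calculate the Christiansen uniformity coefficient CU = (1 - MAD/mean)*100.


mean = 20.375000 mm
MAD = 2.218750 mm
CU = (1 - 2.218750/20.375000)*100

89.1104 %


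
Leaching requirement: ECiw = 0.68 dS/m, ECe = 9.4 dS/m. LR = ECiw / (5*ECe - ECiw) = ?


LR = ECiw / (5*ECe - ECiw)
LR = 0.68 / (5*9.4 - 0.68)
LR = 0.68 / 46.3200

0.0147


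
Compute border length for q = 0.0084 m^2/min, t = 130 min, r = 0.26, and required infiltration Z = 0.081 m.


L = q*t/((1+r)*Z)
L = 0.0084*130/((1+0.26)*0.081)
L = 1.092/0.10206

10.6996 m


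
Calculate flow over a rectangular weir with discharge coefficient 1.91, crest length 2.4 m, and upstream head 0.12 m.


Q = C * L * H^(3/2) = 1.91 * 2.4 * 0.12^1.5 = 1.91 * 2.4 * 0.041569

0.1906 m^3/s


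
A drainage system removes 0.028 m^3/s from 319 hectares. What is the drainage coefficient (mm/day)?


DC = Q * 86400 / (A * 10000) * 1000
DC = 0.028 * 86400 / (319 * 10000) * 1000
DC = 2419200.0000 / 3190000

0.7584 mm/day


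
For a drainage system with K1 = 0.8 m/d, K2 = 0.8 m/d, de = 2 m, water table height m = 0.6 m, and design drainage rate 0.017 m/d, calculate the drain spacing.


S^2 = 8*K2*de*m/q + 4*K1*m^2/q
S^2 = 8*0.8*2*0.6/0.017 + 4*0.8*0.6^2/0.017
S = sqrt(519.5294)

22.7932 m


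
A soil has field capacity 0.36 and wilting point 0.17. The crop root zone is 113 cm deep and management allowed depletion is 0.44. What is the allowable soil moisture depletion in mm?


SMD = (FC - PWP) * d * MAD * 10
SMD = (0.36 - 0.17) * 113 * 0.44 * 10
SMD = 0.1900 * 113 * 0.44 * 10

94.4680 mm


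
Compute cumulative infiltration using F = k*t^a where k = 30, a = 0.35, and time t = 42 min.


F = k * t^a = 30 * 42^0.35
F = 30 * 3.699451

110.9835 mm


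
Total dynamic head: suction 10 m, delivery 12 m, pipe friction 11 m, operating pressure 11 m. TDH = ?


TDH = Hs + Hd + hf + Hp = 10 + 12 + 11 + 11 = 44

44 m


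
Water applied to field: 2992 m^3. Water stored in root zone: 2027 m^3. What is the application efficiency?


Ea = V_root / V_field * 100 = 2027 / 2992 * 100 = 67.7473%

67.7473 %


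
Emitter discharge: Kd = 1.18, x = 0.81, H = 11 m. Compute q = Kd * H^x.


q = Kd * H^x = 1.18 * 11^0.81 = 1.18 * 6.974741

8.2302 L/h


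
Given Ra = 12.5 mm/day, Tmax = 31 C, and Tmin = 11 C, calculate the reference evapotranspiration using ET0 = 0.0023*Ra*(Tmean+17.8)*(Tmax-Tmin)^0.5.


Tmean = (Tmax + Tmin)/2 = (31 + 11)/2 = 21.0
ET0 = 0.0023 * 12.5 * (21.0 + 17.8) * sqrt(31 - 11)
ET0 = 0.0023 * 12.5 * 38.8 * 4.472136

4.9887 mm/day


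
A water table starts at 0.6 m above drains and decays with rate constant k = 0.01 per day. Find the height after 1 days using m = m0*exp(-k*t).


m = m0 * exp(-k*t)
m = 0.6 * exp(-0.01 * 1)
m = 0.6 * exp(-0.0100)

0.5940 m


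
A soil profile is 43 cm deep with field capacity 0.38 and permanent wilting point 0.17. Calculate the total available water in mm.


AWC = (FC - PWP) * d * 10
AWC = (0.38 - 0.17) * 43 * 10
AWC = 0.2100 * 43 * 10

90.3000 mm


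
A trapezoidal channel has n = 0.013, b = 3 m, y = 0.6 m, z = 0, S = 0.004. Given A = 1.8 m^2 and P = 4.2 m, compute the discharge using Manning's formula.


R = A/P = 1.8/4.2 = 0.428571
Q = (1/0.013) * 1.8 * 0.428571^(2/3) * 0.004^0.5

4.9778 m^3/s


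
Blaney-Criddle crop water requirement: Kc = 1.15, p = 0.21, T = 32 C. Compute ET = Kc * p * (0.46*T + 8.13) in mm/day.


ET = Kc * p * (0.46*T + 8.13)
ET = 1.15 * 0.21 * (0.46*32 + 8.13)
ET = 1.15 * 0.21 * 22.8500

5.5183 mm/day


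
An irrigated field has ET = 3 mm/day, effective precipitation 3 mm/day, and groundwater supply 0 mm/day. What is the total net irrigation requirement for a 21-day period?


Daily deficit = ET - Pe - GW = 3 - 3 - 0 = 0 mm/day
NIR = 0 * 21 = 0 mm

0 mm


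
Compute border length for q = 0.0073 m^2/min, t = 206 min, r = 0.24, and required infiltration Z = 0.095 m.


L = q*t/((1+r)*Z)
L = 0.0073*206/((1+0.24)*0.095)
L = 1.5038/0.1178

12.7657 m


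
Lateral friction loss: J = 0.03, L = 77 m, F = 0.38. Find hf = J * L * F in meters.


hf = J * L * F = 0.03 * 77 * 0.38 = 0.8778 m

0.8778 m


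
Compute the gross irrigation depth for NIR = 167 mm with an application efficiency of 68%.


Ea = 68% = 0.68
GID = NIR / Ea = 167 / 0.68 = 245.5882 mm

245.5882 mm


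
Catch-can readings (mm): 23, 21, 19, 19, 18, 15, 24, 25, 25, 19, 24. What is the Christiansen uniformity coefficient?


mean = 21.090909 mm
MAD = 2.826446 mm
CU = (1 - 2.826446/21.090909)*100

86.5987 %


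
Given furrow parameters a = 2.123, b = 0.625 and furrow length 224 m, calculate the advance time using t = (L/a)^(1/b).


t = (L/a)^(1/b)
t = (224/2.123)^(1/0.625)
t = 105.511069^(1/0.625)

1726.9384 min


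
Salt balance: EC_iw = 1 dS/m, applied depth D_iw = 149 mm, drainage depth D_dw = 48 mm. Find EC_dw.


EC_dw = EC_iw * D_iw / D_dw
EC_dw = 1 * 149 / 48
EC_dw = 149 / 48

3.1042 dS/m


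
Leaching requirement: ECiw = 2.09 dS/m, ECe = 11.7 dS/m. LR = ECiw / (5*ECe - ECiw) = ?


LR = ECiw / (5*ECe - ECiw)
LR = 2.09 / (5*11.7 - 2.09)
LR = 2.09 / 56.4100

0.0371


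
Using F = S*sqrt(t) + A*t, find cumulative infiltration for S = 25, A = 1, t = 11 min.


F = S*sqrt(t) + A*t
F = 25*sqrt(11) + 1*11
F = 25*3.316625 + 11

93.9156 mm


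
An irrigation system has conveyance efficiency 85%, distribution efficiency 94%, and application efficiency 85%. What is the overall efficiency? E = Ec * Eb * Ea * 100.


Ec = 0.85, Eb = 0.94, Ea = 0.85
E = 0.85 * 0.94 * 0.85 * 100 = 67.9150%

67.9150 %


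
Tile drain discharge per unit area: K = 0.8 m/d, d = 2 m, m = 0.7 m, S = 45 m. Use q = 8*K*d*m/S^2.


q = 8*K*d*m/S^2
q = 8*0.8*2*0.7/45^2
q = 8.9600 / 2025

0.0044 m/d


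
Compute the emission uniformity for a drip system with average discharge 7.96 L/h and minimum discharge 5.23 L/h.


EU = (q_min/q_avg)*100 = (5.23/7.96)*100 = 65.7035%

65.7035 %


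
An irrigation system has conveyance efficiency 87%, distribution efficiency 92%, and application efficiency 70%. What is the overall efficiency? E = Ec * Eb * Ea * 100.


Ec = 0.87, Eb = 0.92, Ea = 0.7
E = 0.87 * 0.92 * 0.7 * 100 = 56.0280%

56.0280 %


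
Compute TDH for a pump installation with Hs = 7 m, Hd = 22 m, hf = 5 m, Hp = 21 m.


TDH = Hs + Hd + hf + Hp = 7 + 22 + 5 + 21 = 55

55 m


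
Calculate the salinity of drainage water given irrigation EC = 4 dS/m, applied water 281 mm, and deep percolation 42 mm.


EC_dw = EC_iw * D_iw / D_dw
EC_dw = 4 * 281 / 42
EC_dw = 1124 / 42

26.7619 dS/m


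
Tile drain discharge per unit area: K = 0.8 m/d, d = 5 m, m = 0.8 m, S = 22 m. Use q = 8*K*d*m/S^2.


q = 8*K*d*m/S^2
q = 8*0.8*5*0.8/22^2
q = 25.6000 / 484

0.0529 m/d


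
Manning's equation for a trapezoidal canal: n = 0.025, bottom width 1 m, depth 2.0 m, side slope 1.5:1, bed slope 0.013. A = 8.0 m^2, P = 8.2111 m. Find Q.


R = A/P = 8.0/8.2111 = 0.974291
Q = (1/0.025) * 8.0 * 0.974291^(2/3) * 0.013^0.5

35.8576 m^3/s


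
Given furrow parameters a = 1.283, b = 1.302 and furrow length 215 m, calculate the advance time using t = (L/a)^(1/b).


t = (L/a)^(1/b)
t = (215/1.283)^(1/1.302)
t = 167.575994^(1/1.302)

51.0862 min


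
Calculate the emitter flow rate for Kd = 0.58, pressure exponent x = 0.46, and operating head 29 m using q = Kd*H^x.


q = Kd * H^x = 0.58 * 29^0.46 = 0.58 * 4.706554

2.7298 L/h


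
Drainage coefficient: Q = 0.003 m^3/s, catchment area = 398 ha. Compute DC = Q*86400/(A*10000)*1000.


DC = Q * 86400 / (A * 10000) * 1000
DC = 0.003 * 86400 / (398 * 10000) * 1000
DC = 259200.0000 / 3980000

0.0651 mm/day


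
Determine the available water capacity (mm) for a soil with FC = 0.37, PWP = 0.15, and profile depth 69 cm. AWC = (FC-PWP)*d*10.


AWC = (FC - PWP) * d * 10
AWC = (0.37 - 0.15) * 69 * 10
AWC = 0.2200 * 69 * 10

151.8000 mm


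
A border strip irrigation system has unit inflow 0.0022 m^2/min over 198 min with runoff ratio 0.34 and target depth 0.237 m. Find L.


L = q*t/((1+r)*Z)
L = 0.0022*198/((1+0.34)*0.237)
L = 0.4356/0.31758

1.3716 m


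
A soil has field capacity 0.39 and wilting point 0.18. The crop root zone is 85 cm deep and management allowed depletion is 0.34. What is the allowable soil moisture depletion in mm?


SMD = (FC - PWP) * d * MAD * 10
SMD = (0.39 - 0.18) * 85 * 0.34 * 10
SMD = 0.2100 * 85 * 0.34 * 10

60.6900 mm


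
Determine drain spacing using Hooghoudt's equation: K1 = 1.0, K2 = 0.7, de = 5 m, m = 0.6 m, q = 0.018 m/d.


S^2 = 8*K2*de*m/q + 4*K1*m^2/q
S^2 = 8*0.7*5*0.6/0.018 + 4*1.0*0.6^2/0.018
S = sqrt(1013.3333)

31.8329 m


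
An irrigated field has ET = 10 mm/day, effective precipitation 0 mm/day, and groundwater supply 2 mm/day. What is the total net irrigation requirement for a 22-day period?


Daily deficit = ET - Pe - GW = 10 - 0 - 2 = 8 mm/day
NIR = 8 * 22 = 176 mm

176.0000 mm


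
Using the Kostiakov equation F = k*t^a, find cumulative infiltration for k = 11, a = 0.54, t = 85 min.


F = k * t^a = 11 * 85^0.54
F = 11 * 11.012508

121.1376 mm


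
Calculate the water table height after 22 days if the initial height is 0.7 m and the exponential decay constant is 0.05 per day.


m = m0 * exp(-k*t)
m = 0.7 * exp(-0.05 * 22)
m = 0.7 * exp(-1.1000)

0.2330 m


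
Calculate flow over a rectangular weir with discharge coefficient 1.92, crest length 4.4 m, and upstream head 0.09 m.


Q = C * L * H^(3/2) = 1.92 * 4.4 * 0.09^1.5 = 1.92 * 4.4 * 0.027000

0.2281 m^3/s


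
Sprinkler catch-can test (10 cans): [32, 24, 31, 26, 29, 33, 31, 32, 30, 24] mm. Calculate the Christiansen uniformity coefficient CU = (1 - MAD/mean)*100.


mean = 29.200000 mm
MAD = 2.760000 mm
CU = (1 - 2.760000/29.200000)*100

90.5479 %


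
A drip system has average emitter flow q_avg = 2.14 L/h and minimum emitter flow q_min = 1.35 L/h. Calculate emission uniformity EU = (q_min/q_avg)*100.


EU = (q_min/q_avg)*100 = (1.35/2.14)*100 = 63.0841%

63.0841 %


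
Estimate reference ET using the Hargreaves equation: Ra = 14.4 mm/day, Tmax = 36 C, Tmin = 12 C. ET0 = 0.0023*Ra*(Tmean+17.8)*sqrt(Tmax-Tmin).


Tmean = (Tmax + Tmin)/2 = (36 + 12)/2 = 24.0
ET0 = 0.0023 * 14.4 * (24.0 + 17.8) * sqrt(36 - 12)
ET0 = 0.0023 * 14.4 * 41.8 * 4.898979

6.7822 mm/day


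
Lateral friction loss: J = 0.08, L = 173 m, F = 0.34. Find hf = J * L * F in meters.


hf = J * L * F = 0.08 * 173 * 0.34 = 4.7056 m

4.7056 m


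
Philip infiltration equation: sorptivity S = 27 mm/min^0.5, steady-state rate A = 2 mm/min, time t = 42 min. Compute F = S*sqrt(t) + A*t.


F = S*sqrt(t) + A*t
F = 27*sqrt(42) + 2*42
F = 27*6.480741 + 84

258.9800 mm


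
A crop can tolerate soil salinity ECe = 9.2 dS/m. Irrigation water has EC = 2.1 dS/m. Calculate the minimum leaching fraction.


LR = ECiw / (5*ECe - ECiw)
LR = 2.1 / (5*9.2 - 2.1)
LR = 2.1 / 43.9000

0.0478


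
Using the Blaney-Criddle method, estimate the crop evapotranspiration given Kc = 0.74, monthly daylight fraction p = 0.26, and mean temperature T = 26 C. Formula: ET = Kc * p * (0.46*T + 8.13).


ET = Kc * p * (0.46*T + 8.13)
ET = 0.74 * 0.26 * (0.46*26 + 8.13)
ET = 0.74 * 0.26 * 20.0900

3.8653 mm/day


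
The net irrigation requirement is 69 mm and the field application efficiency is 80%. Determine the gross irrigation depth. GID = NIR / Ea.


Ea = 80% = 0.8
GID = NIR / Ea = 69 / 0.8 = 86.2500 mm

86.2500 mm


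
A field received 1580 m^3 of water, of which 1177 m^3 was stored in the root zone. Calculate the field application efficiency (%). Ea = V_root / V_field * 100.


Ea = V_root / V_field * 100 = 1177 / 1580 * 100 = 74.4937%

74.4937 %


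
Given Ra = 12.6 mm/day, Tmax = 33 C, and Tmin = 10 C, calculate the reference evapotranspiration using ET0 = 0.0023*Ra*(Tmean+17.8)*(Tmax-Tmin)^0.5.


Tmean = (Tmax + Tmin)/2 = (33 + 10)/2 = 21.5
ET0 = 0.0023 * 12.6 * (21.5 + 17.8) * sqrt(33 - 10)
ET0 = 0.0023 * 12.6 * 39.3 * 4.795832

5.4620 mm/day


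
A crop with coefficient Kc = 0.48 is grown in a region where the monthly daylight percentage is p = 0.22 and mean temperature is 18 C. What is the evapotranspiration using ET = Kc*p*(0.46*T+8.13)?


ET = Kc * p * (0.46*T + 8.13)
ET = 0.48 * 0.22 * (0.46*18 + 8.13)
ET = 0.48 * 0.22 * 16.4100

1.7329 mm/day


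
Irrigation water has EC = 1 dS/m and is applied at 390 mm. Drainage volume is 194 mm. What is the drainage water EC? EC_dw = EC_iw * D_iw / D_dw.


EC_dw = EC_iw * D_iw / D_dw
EC_dw = 1 * 390 / 194
EC_dw = 390 / 194

2.0103 dS/m


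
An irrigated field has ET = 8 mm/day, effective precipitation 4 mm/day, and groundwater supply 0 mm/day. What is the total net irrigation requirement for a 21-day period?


Daily deficit = ET - Pe - GW = 8 - 4 - 0 = 4 mm/day
NIR = 4 * 21 = 84 mm

84.0000 mm


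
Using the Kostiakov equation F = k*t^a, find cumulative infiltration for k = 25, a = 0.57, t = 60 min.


F = k * t^a = 25 * 60^0.57
F = 25 * 10.316829

257.9207 mm


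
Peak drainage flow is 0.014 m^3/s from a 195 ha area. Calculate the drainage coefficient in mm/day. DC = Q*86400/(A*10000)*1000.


DC = Q * 86400 / (A * 10000) * 1000
DC = 0.014 * 86400 / (195 * 10000) * 1000
DC = 1209600.0000 / 1950000

0.6203 mm/day


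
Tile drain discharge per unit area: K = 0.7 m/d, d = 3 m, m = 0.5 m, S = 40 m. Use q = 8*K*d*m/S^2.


q = 8*K*d*m/S^2
q = 8*0.7*3*0.5/40^2
q = 8.4000 / 1600

0.0052 m/d


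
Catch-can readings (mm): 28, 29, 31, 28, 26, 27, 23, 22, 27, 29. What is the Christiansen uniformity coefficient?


mean = 27.000000 mm
MAD = 2.000000 mm
CU = (1 - 2.000000/27.000000)*100

92.5926 %


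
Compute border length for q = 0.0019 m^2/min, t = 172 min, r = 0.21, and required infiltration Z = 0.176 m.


L = q*t/((1+r)*Z)
L = 0.0019*172/((1+0.21)*0.176)
L = 0.3268/0.21296

1.5346 m


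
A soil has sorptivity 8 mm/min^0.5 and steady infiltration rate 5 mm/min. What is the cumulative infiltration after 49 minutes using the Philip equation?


F = S*sqrt(t) + A*t
F = 8*sqrt(49) + 5*49
F = 8*7.000000 + 245

301.0000 mm


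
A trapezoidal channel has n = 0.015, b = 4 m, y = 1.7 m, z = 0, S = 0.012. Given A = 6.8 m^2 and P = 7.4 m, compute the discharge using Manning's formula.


R = A/P = 6.8/7.4 = 0.918919
Q = (1/0.015) * 6.8 * 0.918919^(2/3) * 0.012^0.5

46.9382 m^3/s


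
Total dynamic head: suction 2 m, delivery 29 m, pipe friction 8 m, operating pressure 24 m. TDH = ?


TDH = Hs + Hd + hf + Hp = 2 + 29 + 8 + 24 = 63

63 m


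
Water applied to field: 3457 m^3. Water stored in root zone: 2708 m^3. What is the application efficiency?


Ea = V_root / V_field * 100 = 2708 / 3457 * 100 = 78.3338%

78.3338 %


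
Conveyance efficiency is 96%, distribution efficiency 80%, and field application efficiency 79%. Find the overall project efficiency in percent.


Ec = 0.96, Eb = 0.8, Ea = 0.79
E = 0.96 * 0.8 * 0.79 * 100 = 60.6720%

60.6720 %


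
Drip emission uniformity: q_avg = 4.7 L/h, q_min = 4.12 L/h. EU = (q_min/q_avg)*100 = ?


EU = (q_min/q_avg)*100 = (4.12/4.7)*100 = 87.6596%

87.6596 %


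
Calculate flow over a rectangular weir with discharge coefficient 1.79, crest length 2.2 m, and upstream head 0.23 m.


Q = C * L * H^(3/2) = 1.79 * 2.2 * 0.23^1.5 = 1.79 * 2.2 * 0.110304

0.4344 m^3/s


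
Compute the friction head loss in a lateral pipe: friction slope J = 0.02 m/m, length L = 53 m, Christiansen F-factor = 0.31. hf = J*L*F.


hf = J * L * F = 0.02 * 53 * 0.31 = 0.3286 m

0.3286 m


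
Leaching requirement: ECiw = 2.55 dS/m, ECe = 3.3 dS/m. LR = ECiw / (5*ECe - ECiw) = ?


LR = ECiw / (5*ECe - ECiw)
LR = 2.55 / (5*3.3 - 2.55)
LR = 2.55 / 13.9500

0.1828


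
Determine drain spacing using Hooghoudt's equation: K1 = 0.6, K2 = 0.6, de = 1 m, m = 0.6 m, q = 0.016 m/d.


S^2 = 8*K2*de*m/q + 4*K1*m^2/q
S^2 = 8*0.6*1*0.6/0.016 + 4*0.6*0.6^2/0.016
S = sqrt(234.0000)

15.2971 m


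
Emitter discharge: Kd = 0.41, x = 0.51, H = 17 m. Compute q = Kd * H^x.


q = Kd * H^x = 0.41 * 17^0.51 = 0.41 * 4.241593

1.7391 L/h


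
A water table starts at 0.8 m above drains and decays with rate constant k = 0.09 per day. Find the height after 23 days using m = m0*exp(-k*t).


m = m0 * exp(-k*t)
m = 0.8 * exp(-0.09 * 23)
m = 0.8 * exp(-2.0700)

0.1009 m


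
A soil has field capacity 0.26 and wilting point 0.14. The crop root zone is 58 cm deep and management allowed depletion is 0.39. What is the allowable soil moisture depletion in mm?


SMD = (FC - PWP) * d * MAD * 10
SMD = (0.26 - 0.14) * 58 * 0.39 * 10
SMD = 0.1200 * 58 * 0.39 * 10

27.1440 mm


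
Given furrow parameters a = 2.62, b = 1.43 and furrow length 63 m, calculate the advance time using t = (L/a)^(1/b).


t = (L/a)^(1/b)
t = (63/2.62)^(1/1.43)
t = 24.045802^(1/1.43)

9.2419 min


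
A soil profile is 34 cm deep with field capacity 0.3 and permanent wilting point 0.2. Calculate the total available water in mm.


AWC = (FC - PWP) * d * 10
AWC = (0.3 - 0.2) * 34 * 10
AWC = 0.1000 * 34 * 10

34.0000 mm


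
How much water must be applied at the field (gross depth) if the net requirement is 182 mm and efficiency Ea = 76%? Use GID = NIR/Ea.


Ea = 76% = 0.76
GID = NIR / Ea = 182 / 0.76 = 239.4737 mm

239.4737 mm


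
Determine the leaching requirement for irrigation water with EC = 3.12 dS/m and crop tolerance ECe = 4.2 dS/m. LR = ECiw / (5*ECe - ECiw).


LR = ECiw / (5*ECe - ECiw)
LR = 3.12 / (5*4.2 - 3.12)
LR = 3.12 / 17.8800

0.1745


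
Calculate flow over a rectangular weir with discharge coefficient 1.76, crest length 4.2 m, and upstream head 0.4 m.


Q = C * L * H^(3/2) = 1.76 * 4.2 * 0.4^1.5 = 1.76 * 4.2 * 0.252982

1.8700 m^3/s


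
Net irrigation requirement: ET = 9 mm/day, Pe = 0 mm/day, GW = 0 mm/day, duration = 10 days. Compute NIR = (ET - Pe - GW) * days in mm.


Daily deficit = ET - Pe - GW = 9 - 0 - 0 = 9 mm/day
NIR = 9 * 10 = 90 mm

90.0000 mm


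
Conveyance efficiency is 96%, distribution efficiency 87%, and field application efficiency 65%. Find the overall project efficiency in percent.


Ec = 0.96, Eb = 0.87, Ea = 0.65
E = 0.96 * 0.87 * 0.65 * 100 = 54.2880%

54.2880 %


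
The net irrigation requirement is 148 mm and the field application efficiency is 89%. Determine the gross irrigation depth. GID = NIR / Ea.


Ea = 89% = 0.89
GID = NIR / Ea = 148 / 0.89 = 166.2921 mm

166.2921 mm


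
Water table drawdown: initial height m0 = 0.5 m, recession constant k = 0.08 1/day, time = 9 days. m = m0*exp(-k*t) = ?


m = m0 * exp(-k*t)
m = 0.5 * exp(-0.08 * 9)
m = 0.5 * exp(-0.7200)

0.2434 m


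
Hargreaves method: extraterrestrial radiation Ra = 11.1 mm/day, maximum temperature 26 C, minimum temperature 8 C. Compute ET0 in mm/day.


Tmean = (Tmax + Tmin)/2 = (26 + 8)/2 = 17.0
ET0 = 0.0023 * 11.1 * (17.0 + 17.8) * sqrt(26 - 8)
ET0 = 0.0023 * 11.1 * 34.8 * 4.242641

3.7693 mm/day


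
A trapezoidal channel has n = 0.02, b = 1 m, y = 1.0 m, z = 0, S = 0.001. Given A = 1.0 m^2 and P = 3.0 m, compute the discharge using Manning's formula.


R = A/P = 1.0/3.0 = 0.333333
Q = (1/0.02) * 1.0 * 0.333333^(2/3) * 0.001^0.5

0.7601 m^3/s


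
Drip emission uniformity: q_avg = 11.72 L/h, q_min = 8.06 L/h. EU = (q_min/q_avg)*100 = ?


EU = (q_min/q_avg)*100 = (8.06/11.72)*100 = 68.7713%

68.7713 %


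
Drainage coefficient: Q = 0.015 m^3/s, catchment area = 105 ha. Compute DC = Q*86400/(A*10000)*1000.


DC = Q * 86400 / (A * 10000) * 1000
DC = 0.015 * 86400 / (105 * 10000) * 1000
DC = 1296000.0000 / 1050000

1.2343 mm/day


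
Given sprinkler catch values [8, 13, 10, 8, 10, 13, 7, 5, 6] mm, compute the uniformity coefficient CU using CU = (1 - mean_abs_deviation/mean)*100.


mean = 8.888889 mm
MAD = 2.320988 mm
CU = (1 - 2.320988/8.888889)*100

73.8889 %


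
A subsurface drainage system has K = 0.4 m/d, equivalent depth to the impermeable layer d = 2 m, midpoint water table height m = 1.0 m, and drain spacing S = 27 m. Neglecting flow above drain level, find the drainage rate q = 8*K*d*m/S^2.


q = 8*K*d*m/S^2
q = 8*0.4*2*1.0/27^2
q = 6.4000 / 729

0.0088 m/d


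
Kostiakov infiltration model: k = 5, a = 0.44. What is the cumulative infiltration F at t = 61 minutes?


F = k * t^a = 5 * 61^0.44
F = 5 * 6.103025

30.5151 mm


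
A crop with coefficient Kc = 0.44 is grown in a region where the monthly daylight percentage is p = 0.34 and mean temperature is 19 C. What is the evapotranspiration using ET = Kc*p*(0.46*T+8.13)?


ET = Kc * p * (0.46*T + 8.13)
ET = 0.44 * 0.34 * (0.46*19 + 8.13)
ET = 0.44 * 0.34 * 16.8700

2.5238 mm/day


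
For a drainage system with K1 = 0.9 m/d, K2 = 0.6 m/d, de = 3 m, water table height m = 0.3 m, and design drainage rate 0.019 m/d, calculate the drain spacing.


S^2 = 8*K2*de*m/q + 4*K1*m^2/q
S^2 = 8*0.6*3*0.3/0.019 + 4*0.9*0.3^2/0.019
S = sqrt(244.4211)

15.6340 m


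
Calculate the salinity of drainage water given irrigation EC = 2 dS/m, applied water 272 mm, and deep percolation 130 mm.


EC_dw = EC_iw * D_iw / D_dw
EC_dw = 2 * 272 / 130
EC_dw = 544 / 130

4.1846 dS/m


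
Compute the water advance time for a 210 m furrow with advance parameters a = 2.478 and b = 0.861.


t = (L/a)^(1/b)
t = (210/2.478)^(1/0.861)
t = 84.745763^(1/0.861)

173.5377 min


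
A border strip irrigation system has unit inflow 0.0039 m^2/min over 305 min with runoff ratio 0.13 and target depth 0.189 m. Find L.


L = q*t/((1+r)*Z)
L = 0.0039*305/((1+0.13)*0.189)
L = 1.1895/0.21357

5.5696 m


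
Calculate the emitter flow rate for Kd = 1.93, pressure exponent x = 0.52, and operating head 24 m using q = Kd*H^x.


q = Kd * H^x = 1.93 * 24^0.52 = 1.93 * 5.220473

10.0755 L/h


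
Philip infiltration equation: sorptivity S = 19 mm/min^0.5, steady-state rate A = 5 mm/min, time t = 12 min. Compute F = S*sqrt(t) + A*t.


F = S*sqrt(t) + A*t
F = 19*sqrt(12) + 5*12
F = 19*3.464102 + 60

125.8179 mm


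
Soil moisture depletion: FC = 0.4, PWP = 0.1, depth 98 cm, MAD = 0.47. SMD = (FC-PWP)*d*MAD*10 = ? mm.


SMD = (FC - PWP) * d * MAD * 10
SMD = (0.4 - 0.1) * 98 * 0.47 * 10
SMD = 0.3000 * 98 * 0.47 * 10

138.1800 mm


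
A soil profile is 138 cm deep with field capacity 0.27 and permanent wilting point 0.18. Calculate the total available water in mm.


AWC = (FC - PWP) * d * 10
AWC = (0.27 - 0.18) * 138 * 10
AWC = 0.0900 * 138 * 10

124.2000 mm


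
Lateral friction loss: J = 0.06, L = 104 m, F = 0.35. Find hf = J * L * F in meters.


hf = J * L * F = 0.06 * 104 * 0.35 = 2.1840 m

2.1840 m


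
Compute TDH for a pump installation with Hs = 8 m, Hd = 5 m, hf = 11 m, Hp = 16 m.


TDH = Hs + Hd + hf + Hp = 8 + 5 + 11 + 16 = 40

40 m


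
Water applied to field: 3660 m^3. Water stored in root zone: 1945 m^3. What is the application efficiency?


Ea = V_root / V_field * 100 = 1945 / 3660 * 100 = 53.1421%

53.1421 %


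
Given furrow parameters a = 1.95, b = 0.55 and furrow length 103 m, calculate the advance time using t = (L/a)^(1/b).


t = (L/a)^(1/b)
t = (103/1.95)^(1/0.55)
t = 52.820513^(1/0.55)

1356.3394 min


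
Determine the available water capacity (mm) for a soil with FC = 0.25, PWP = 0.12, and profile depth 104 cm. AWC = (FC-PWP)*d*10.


AWC = (FC - PWP) * d * 10
AWC = (0.25 - 0.12) * 104 * 10
AWC = 0.1300 * 104 * 10

135.2000 mm


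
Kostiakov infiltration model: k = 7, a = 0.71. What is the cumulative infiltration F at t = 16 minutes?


F = k * t^a = 7 * 16^0.71
F = 7 * 7.160201

50.1214 mm


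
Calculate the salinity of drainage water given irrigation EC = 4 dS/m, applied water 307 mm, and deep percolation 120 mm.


EC_dw = EC_iw * D_iw / D_dw
EC_dw = 4 * 307 / 120
EC_dw = 1228 / 120

10.2333 dS/m


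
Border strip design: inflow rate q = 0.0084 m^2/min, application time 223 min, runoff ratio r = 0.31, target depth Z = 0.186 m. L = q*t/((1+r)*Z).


L = q*t/((1+r)*Z)
L = 0.0084*223/((1+0.31)*0.186)
L = 1.8732/0.24366

7.6878 m


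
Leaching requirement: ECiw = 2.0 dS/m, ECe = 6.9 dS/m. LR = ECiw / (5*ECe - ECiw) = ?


LR = ECiw / (5*ECe - ECiw)
LR = 2.0 / (5*6.9 - 2.0)
LR = 2.0 / 32.5000

0.0615


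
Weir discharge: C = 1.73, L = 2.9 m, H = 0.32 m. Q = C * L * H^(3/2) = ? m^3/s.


Q = C * L * H^(3/2) = 1.73 * 2.9 * 0.32^1.5 = 1.73 * 2.9 * 0.181019

0.9082 m^3/s


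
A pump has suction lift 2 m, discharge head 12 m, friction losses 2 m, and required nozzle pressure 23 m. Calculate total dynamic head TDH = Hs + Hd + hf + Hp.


TDH = Hs + Hd + hf + Hp = 2 + 12 + 2 + 23 = 39

39 m


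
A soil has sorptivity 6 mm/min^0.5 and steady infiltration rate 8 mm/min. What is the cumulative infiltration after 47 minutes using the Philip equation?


F = S*sqrt(t) + A*t
F = 6*sqrt(47) + 8*47
F = 6*6.855655 + 376

417.1339 mm


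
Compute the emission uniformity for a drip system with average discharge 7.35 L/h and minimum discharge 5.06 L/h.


EU = (q_min/q_avg)*100 = (5.06/7.35)*100 = 68.8435%

68.8435 %


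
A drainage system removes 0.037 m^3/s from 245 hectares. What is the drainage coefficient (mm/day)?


DC = Q * 86400 / (A * 10000) * 1000
DC = 0.037 * 86400 / (245 * 10000) * 1000
DC = 3196800.0000 / 2450000

1.3048 mm/day


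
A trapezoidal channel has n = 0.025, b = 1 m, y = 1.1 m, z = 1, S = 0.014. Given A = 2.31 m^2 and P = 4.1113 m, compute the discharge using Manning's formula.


R = A/P = 2.31/4.1113 = 0.561866
Q = (1/0.025) * 2.31 * 0.561866^(2/3) * 0.014^0.5

7.4443 m^3/s


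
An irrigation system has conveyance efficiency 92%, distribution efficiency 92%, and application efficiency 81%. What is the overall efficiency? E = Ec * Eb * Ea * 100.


Ec = 0.92, Eb = 0.92, Ea = 0.81
E = 0.92 * 0.92 * 0.81 * 100 = 68.5584%

68.5584 %


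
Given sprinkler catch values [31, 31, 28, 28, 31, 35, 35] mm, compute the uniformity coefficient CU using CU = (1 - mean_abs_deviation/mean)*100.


mean = 31.285714 mm
MAD = 2.122449 mm
CU = (1 - 2.122449/31.285714)*100

93.2159 %


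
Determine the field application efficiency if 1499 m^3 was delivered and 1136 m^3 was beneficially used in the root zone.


Ea = V_root / V_field * 100 = 1136 / 1499 * 100 = 75.7839%

75.7839 %


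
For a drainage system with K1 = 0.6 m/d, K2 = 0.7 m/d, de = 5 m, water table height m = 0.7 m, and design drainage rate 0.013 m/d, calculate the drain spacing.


S^2 = 8*K2*de*m/q + 4*K1*m^2/q
S^2 = 8*0.7*5*0.7/0.013 + 4*0.6*0.7^2/0.013
S = sqrt(1598.1538)

39.9769 m


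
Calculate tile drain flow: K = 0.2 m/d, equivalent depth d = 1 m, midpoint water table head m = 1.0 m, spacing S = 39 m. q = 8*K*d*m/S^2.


q = 8*K*d*m/S^2
q = 8*0.2*1*1.0/39^2
q = 1.6000 / 1521

0.0011 m/d


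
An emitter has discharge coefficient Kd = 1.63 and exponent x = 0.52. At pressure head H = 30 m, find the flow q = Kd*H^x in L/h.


q = Kd * H^x = 1.63 * 30^0.52 = 1.63 * 5.862773

9.5563 L/h


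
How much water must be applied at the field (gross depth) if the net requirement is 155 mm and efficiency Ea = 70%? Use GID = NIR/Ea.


Ea = 70% = 0.7
GID = NIR / Ea = 155 / 0.7 = 221.4286 mm

221.4286 mm


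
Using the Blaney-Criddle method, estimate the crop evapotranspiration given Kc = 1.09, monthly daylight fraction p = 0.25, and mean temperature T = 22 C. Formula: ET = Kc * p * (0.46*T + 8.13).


ET = Kc * p * (0.46*T + 8.13)
ET = 1.09 * 0.25 * (0.46*22 + 8.13)
ET = 1.09 * 0.25 * 18.2500

4.9731 mm/day


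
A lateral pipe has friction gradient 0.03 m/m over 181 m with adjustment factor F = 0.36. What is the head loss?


hf = J * L * F = 0.03 * 181 * 0.36 = 1.9548 m

1.9548 m


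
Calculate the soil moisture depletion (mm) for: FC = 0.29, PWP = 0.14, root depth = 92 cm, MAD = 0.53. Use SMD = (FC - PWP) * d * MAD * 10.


SMD = (FC - PWP) * d * MAD * 10
SMD = (0.29 - 0.14) * 92 * 0.53 * 10
SMD = 0.1500 * 92 * 0.53 * 10

73.1400 mm


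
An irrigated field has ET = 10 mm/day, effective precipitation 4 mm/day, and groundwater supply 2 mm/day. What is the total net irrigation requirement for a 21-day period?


Daily deficit = ET - Pe - GW = 10 - 4 - 2 = 4 mm/day
NIR = 4 * 21 = 84 mm

84.0000 mm


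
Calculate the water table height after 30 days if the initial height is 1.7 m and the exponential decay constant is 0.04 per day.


m = m0 * exp(-k*t)
m = 1.7 * exp(-0.04 * 30)
m = 1.7 * exp(-1.2000)

0.5120 m


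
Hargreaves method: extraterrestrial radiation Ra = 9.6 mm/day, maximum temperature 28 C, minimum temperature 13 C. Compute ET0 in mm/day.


Tmean = (Tmax + Tmin)/2 = (28 + 13)/2 = 20.5
ET0 = 0.0023 * 9.6 * (20.5 + 17.8) * sqrt(28 - 13)
ET0 = 0.0023 * 9.6 * 38.3 * 3.872983

3.2752 mm/day


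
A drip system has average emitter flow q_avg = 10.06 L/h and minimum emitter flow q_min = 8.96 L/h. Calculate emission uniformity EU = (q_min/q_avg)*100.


EU = (q_min/q_avg)*100 = (8.96/10.06)*100 = 89.0656%

89.0656 %


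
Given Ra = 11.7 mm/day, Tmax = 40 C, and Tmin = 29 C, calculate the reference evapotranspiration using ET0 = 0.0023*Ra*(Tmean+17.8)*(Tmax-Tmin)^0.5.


Tmean = (Tmax + Tmin)/2 = (40 + 29)/2 = 34.5
ET0 = 0.0023 * 11.7 * (34.5 + 17.8) * sqrt(40 - 29)
ET0 = 0.0023 * 11.7 * 52.3 * 3.316625

4.6678 mm/day


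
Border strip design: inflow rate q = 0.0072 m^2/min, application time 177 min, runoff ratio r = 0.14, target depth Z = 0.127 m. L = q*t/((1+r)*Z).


L = q*t/((1+r)*Z)
L = 0.0072*177/((1+0.14)*0.127)
L = 1.2744/0.14478

8.8023 m


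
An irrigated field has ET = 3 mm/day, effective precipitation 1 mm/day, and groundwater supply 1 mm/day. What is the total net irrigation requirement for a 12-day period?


Daily deficit = ET - Pe - GW = 3 - 1 - 1 = 1 mm/day
NIR = 1 * 12 = 12 mm

12.0000 mm


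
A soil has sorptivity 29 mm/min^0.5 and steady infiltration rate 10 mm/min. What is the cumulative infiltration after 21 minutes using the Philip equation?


F = S*sqrt(t) + A*t
F = 29*sqrt(21) + 10*21
F = 29*4.582576 + 210

342.8947 mm


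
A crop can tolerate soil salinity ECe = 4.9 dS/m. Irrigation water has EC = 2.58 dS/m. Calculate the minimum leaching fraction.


LR = ECiw / (5*ECe - ECiw)
LR = 2.58 / (5*4.9 - 2.58)
LR = 2.58 / 21.9200

0.1177


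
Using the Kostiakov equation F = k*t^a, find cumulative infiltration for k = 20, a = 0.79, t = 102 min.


F = k * t^a = 20 * 102^0.79
F = 20 * 38.618387

772.3677 mm


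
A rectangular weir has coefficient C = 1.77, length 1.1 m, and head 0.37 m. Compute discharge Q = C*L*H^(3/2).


Q = C * L * H^(3/2) = 1.77 * 1.1 * 0.37^1.5 = 1.77 * 1.1 * 0.225062

0.4382 m^3/s


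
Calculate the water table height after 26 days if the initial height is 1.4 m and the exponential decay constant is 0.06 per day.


m = m0 * exp(-k*t)
m = 1.4 * exp(-0.06 * 26)
m = 1.4 * exp(-1.5600)

0.2942 m


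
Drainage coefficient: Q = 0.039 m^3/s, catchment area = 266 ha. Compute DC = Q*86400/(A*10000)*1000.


DC = Q * 86400 / (A * 10000) * 1000
DC = 0.039 * 86400 / (266 * 10000) * 1000
DC = 3369600.0000 / 2660000

1.2668 mm/day


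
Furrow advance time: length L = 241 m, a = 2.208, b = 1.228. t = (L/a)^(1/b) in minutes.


t = (L/a)^(1/b)
t = (241/2.208)^(1/1.228)
t = 109.148551^(1/1.228)

45.6692 min


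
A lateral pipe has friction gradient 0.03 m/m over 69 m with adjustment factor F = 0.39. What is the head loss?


hf = J * L * F = 0.03 * 69 * 0.39 = 0.8073 m

0.8073 m


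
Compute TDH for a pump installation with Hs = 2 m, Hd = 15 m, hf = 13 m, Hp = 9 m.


TDH = Hs + Hd + hf + Hp = 2 + 15 + 13 + 9 = 39

39 m


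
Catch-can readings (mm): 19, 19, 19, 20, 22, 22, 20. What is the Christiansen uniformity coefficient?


mean = 20.142857 mm
MAD = 1.061224 mm
CU = (1 - 1.061224/20.142857)*100

94.7315 %


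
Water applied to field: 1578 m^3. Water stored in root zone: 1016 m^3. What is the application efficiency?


Ea = V_root / V_field * 100 = 1016 / 1578 * 100 = 64.3853%

64.3853 %


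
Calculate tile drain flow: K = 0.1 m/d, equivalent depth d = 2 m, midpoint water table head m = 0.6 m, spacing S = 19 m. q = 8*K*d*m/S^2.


q = 8*K*d*m/S^2
q = 8*0.1*2*0.6/19^2
q = 0.9600 / 361

0.0027 m/d


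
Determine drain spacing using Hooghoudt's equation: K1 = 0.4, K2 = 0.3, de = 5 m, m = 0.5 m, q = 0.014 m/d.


S^2 = 8*K2*de*m/q + 4*K1*m^2/q
S^2 = 8*0.3*5*0.5/0.014 + 4*0.4*0.5^2/0.014
S = sqrt(457.1429)

21.3809 m


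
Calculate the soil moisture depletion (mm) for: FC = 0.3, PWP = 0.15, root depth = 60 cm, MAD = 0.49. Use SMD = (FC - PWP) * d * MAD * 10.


SMD = (FC - PWP) * d * MAD * 10
SMD = (0.3 - 0.15) * 60 * 0.49 * 10
SMD = 0.1500 * 60 * 0.49 * 10

44.1000 mm


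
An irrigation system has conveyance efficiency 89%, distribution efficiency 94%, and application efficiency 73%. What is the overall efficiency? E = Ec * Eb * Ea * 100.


Ec = 0.89, Eb = 0.94, Ea = 0.73
E = 0.89 * 0.94 * 0.73 * 100 = 61.0718%

61.0718 %


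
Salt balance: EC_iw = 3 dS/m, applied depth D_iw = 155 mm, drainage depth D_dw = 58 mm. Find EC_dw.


EC_dw = EC_iw * D_iw / D_dw
EC_dw = 3 * 155 / 58
EC_dw = 465 / 58

8.0172 dS/m


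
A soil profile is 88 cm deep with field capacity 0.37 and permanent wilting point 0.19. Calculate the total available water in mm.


AWC = (FC - PWP) * d * 10
AWC = (0.37 - 0.19) * 88 * 10
AWC = 0.1800 * 88 * 10

158.4000 mm


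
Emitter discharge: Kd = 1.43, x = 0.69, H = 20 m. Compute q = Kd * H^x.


q = Kd * H^x = 1.43 * 20^0.69 = 1.43 * 7.901521

11.2992 L/h


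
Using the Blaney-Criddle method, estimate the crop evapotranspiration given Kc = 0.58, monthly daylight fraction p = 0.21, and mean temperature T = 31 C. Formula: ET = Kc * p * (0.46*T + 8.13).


ET = Kc * p * (0.46*T + 8.13)
ET = 0.58 * 0.21 * (0.46*31 + 8.13)
ET = 0.58 * 0.21 * 22.3900

2.7271 mm/day


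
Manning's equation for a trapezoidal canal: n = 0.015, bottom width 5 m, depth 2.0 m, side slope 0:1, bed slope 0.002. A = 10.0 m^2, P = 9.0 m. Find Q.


R = A/P = 10.0/9.0 = 1.111111
Q = (1/0.015) * 10.0 * 1.111111^(2/3) * 0.002^0.5

31.9837 m^3/s


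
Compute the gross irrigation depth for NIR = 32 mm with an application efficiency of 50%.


Ea = 50% = 0.5
GID = NIR / Ea = 32 / 0.5 = 64.0000 mm

64.0000 mm


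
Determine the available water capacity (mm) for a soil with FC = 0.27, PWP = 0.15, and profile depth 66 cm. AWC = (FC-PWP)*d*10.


AWC = (FC - PWP) * d * 10
AWC = (0.27 - 0.15) * 66 * 10
AWC = 0.1200 * 66 * 10

79.2000 mm


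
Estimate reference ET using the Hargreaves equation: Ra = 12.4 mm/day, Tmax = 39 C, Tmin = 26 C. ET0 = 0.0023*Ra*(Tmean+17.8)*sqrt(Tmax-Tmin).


Tmean = (Tmax + Tmin)/2 = (39 + 26)/2 = 32.5
ET0 = 0.0023 * 12.4 * (32.5 + 17.8) * sqrt(39 - 26)
ET0 = 0.0023 * 12.4 * 50.3 * 3.605551

5.1724 mm/day


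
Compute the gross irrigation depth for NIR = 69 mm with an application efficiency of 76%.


Ea = 76% = 0.76
GID = NIR / Ea = 69 / 0.76 = 90.7895 mm

90.7895 mm


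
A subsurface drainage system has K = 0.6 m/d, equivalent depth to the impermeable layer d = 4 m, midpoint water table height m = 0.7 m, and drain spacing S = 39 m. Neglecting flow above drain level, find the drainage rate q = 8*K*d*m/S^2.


q = 8*K*d*m/S^2
q = 8*0.6*4*0.7/39^2
q = 13.4400 / 1521

0.0088 m/d


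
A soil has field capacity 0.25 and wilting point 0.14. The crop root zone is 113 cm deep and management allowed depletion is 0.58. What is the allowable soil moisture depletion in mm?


SMD = (FC - PWP) * d * MAD * 10
SMD = (0.25 - 0.14) * 113 * 0.58 * 10
SMD = 0.1100 * 113 * 0.58 * 10

72.0940 mm


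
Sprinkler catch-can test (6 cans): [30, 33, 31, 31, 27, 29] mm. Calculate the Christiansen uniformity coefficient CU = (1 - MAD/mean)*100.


mean = 30.166667 mm
MAD = 1.500000 mm
CU = (1 - 1.500000/30.166667)*100

95.0276 %


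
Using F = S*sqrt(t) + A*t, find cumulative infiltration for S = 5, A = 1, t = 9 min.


F = S*sqrt(t) + A*t
F = 5*sqrt(9) + 1*9
F = 5*3.000000 + 9

24.0000 mm


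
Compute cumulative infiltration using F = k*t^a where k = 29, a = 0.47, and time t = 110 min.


F = k * t^a = 29 * 110^0.47
F = 29 * 9.108661

264.1512 mm


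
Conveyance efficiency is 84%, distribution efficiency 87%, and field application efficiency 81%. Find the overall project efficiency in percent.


Ec = 0.84, Eb = 0.87, Ea = 0.81
E = 0.84 * 0.87 * 0.81 * 100 = 59.1948%

59.1948 %


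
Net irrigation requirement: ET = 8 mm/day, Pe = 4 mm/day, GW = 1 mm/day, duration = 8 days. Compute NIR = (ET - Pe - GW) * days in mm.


Daily deficit = ET - Pe - GW = 8 - 4 - 1 = 3 mm/day
NIR = 3 * 8 = 24 mm

24.0000 mm
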